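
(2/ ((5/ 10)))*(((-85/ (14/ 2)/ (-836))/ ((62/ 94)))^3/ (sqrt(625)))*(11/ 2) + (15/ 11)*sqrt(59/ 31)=2550411995/ 271378447133024 + 15*sqrt(1829)/ 341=1.88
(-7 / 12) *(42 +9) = -119 / 4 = -29.75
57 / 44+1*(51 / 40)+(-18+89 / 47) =-279923 / 20680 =-13.54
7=7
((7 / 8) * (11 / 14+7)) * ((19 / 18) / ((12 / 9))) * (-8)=-2071 / 48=-43.15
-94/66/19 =-0.07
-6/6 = -1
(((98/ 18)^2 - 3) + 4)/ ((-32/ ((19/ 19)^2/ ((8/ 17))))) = -21097/ 10368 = -2.03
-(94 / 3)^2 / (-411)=8836 / 3699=2.39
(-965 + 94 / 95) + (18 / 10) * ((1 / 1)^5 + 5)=-18111 / 19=-953.21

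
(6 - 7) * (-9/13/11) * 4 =36/143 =0.25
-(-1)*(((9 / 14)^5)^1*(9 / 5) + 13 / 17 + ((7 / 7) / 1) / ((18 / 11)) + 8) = 3938853113 / 411435360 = 9.57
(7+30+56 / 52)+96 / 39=527 / 13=40.54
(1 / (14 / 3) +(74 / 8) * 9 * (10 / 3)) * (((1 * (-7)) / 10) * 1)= -972 / 5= -194.40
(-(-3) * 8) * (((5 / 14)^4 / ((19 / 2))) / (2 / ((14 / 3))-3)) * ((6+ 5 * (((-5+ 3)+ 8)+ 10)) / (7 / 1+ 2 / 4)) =-10750 / 58653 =-0.18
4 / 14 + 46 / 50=211 / 175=1.21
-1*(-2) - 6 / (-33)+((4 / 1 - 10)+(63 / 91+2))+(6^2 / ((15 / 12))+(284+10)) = 321.67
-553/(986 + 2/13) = -7189/12820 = -0.56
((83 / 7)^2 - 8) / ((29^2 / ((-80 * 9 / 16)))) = -292365 / 41209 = -7.09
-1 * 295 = -295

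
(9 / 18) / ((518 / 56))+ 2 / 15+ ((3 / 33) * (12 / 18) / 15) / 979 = 0.19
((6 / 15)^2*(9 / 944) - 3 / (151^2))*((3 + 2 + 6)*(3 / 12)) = 2062599 / 538103600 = 0.00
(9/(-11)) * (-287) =2583/11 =234.82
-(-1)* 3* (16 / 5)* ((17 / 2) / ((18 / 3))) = 68 / 5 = 13.60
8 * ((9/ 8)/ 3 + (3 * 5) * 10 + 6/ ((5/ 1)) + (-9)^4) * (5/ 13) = 268503/ 13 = 20654.08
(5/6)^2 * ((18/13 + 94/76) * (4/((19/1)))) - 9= -727891/84474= -8.62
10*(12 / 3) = 40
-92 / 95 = -0.97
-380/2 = -190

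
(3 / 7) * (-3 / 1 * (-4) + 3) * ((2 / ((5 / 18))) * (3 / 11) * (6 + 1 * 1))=972 / 11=88.36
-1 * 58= -58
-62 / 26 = -31 / 13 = -2.38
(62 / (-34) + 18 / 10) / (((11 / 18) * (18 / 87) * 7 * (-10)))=87 / 32725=0.00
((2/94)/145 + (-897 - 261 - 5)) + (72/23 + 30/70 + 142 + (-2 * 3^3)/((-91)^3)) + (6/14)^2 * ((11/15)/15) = -600887518652004/590592431975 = -1017.43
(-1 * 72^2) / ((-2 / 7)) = 18144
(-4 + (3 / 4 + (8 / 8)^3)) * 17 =-153 / 4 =-38.25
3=3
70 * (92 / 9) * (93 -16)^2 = 38182760 / 9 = 4242528.89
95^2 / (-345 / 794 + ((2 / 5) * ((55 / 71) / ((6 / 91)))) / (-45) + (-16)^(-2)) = -8791638048000 / 521201987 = -16868.01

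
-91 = -91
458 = 458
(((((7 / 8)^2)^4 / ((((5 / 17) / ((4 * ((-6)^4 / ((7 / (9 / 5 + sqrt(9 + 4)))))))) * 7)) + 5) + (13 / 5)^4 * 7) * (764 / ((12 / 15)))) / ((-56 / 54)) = -462477000556341 / 917504000 - 119349683523 * sqrt(13) / 1048576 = -914446.40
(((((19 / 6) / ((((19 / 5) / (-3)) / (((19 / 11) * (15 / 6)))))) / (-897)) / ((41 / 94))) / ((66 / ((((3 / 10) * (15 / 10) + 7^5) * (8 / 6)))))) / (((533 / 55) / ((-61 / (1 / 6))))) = -41616010175 / 117612846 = -353.84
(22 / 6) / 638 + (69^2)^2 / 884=1972039969 / 76908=25641.55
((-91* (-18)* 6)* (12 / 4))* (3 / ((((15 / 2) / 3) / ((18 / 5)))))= 3184272 / 25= 127370.88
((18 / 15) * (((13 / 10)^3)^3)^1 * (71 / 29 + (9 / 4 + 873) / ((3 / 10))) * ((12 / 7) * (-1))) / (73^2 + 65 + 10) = -16163515802818449 / 1371265000000000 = -11.79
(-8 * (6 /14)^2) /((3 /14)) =-48 /7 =-6.86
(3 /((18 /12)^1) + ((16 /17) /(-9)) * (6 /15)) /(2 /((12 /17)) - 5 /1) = -0.90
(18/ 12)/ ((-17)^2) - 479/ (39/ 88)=-24363739/ 22542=-1080.82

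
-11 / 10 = -1.10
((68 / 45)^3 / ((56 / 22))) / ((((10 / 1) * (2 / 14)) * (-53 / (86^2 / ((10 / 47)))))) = -75143981264 / 120740625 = -622.36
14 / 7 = 2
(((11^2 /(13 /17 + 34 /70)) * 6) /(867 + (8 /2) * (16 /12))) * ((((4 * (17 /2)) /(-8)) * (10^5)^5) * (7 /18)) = -2677314062500000000000000000000 /243381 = -11000505637251880795953670.00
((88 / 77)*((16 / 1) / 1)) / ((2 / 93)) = 5952 / 7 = 850.29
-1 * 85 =-85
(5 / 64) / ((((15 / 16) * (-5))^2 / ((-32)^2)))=4096 / 1125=3.64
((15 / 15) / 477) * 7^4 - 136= -130.97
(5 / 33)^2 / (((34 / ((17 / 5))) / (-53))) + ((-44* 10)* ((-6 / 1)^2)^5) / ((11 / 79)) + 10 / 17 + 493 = -7074673180669067 / 37026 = -191073115666.53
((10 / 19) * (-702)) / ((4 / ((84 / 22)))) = -73710 / 209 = -352.68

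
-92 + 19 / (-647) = -59543 / 647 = -92.03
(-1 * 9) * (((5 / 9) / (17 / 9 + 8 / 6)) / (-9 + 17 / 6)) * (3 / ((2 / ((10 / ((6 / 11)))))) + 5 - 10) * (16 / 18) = 5400 / 1073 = 5.03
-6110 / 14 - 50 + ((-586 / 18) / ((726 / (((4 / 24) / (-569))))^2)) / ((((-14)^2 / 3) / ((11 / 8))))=-1277891493228726053 / 2627089707078144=-486.43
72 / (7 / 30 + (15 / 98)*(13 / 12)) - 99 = 191007 / 2347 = 81.38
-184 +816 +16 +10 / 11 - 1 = 7127 / 11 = 647.91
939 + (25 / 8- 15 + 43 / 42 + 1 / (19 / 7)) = 2963827 / 3192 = 928.52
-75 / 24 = -3.12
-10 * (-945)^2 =-8930250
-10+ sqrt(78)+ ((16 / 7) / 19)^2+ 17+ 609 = sqrt(78)+ 10896680 / 17689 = 624.85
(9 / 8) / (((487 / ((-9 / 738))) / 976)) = -549 / 19967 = -0.03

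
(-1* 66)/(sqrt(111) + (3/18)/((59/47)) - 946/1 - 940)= 0.04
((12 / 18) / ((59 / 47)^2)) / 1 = 4418 / 10443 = 0.42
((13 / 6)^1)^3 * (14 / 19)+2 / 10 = 78947 / 10260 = 7.69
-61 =-61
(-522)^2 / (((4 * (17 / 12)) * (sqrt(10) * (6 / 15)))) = 204363 * sqrt(10) / 17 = 38014.86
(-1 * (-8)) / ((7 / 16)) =128 / 7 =18.29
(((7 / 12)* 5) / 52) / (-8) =-35 / 4992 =-0.01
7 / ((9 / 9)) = 7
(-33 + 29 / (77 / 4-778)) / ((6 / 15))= -100271 / 1214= -82.60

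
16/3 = 5.33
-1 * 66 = -66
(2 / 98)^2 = 1 / 2401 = 0.00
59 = 59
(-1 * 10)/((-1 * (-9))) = -10/9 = -1.11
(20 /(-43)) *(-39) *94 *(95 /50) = 139308 /43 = 3239.72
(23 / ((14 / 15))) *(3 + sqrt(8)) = 345 *sqrt(2) / 7 + 1035 / 14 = 143.63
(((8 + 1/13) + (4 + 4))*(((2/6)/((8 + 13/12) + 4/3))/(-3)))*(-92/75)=76912/365625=0.21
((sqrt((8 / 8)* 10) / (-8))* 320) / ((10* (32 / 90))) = -45* sqrt(10) / 4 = -35.58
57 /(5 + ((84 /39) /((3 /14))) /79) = 175617 /15797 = 11.12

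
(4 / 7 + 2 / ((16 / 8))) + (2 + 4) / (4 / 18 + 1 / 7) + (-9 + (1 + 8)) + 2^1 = 20.01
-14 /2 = -7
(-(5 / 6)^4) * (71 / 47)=-44375 / 60912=-0.73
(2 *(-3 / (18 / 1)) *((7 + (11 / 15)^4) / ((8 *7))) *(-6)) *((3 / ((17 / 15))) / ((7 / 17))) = 92254 / 55125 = 1.67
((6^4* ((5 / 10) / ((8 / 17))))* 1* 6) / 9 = 918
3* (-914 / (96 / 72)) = -4113 / 2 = -2056.50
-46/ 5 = -9.20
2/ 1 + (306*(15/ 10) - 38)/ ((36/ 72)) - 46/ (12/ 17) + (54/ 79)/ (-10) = 1845673/ 2370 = 778.76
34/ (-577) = -34/ 577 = -0.06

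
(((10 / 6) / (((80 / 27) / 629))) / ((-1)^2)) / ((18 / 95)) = 59755 / 32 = 1867.34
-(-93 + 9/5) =456/5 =91.20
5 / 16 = 0.31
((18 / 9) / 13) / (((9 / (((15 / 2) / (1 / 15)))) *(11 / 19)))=3.32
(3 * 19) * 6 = 342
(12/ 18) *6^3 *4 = 576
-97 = -97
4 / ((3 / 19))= 76 / 3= 25.33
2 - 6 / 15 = 8 / 5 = 1.60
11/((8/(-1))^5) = -11/32768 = -0.00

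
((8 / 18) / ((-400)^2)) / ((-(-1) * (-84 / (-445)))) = 89 / 6048000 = 0.00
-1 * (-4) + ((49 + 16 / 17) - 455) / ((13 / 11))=-74862 / 221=-338.74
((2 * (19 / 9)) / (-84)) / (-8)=19 / 3024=0.01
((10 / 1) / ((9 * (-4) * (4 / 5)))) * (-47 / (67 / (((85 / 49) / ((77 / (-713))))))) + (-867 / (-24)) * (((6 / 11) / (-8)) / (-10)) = -2669114257 / 728038080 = -3.67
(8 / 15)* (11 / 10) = 44 / 75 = 0.59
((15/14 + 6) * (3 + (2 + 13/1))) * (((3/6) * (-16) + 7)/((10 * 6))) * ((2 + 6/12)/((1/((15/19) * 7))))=-4455/152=-29.31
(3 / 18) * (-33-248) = -281 / 6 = -46.83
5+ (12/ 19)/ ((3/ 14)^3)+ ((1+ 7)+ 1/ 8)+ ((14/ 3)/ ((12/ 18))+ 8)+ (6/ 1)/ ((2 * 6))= 126967/ 1368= 92.81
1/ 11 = 0.09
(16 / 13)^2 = 256 / 169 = 1.51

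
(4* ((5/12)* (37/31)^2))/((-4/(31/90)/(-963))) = 146483/744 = 196.89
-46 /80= -23 /40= -0.58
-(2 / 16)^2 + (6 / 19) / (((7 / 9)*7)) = 2525 / 59584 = 0.04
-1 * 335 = -335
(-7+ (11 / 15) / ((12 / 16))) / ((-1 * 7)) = 271 / 315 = 0.86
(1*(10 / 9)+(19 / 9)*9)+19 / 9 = 200 / 9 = 22.22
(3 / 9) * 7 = 7 / 3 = 2.33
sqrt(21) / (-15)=-sqrt(21) / 15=-0.31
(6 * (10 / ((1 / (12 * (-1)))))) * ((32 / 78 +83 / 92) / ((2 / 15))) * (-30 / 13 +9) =-184357350 / 3887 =-47429.21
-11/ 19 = -0.58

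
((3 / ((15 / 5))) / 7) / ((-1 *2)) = -1 / 14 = -0.07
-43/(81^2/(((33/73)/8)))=-473/1277208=-0.00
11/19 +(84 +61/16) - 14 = 22615/304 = 74.39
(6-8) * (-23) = 46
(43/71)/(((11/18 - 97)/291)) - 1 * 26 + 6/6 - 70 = -11927809/123185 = -96.83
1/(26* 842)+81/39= 2.08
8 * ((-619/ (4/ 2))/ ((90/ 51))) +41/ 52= -1093777/ 780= -1402.28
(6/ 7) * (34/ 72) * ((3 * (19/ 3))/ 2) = 323/ 84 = 3.85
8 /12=2 /3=0.67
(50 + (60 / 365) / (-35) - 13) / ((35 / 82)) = 7750886 / 89425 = 86.67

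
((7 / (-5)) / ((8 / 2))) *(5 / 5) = -7 / 20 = -0.35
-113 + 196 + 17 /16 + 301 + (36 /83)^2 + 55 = 48526185 /110224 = 440.25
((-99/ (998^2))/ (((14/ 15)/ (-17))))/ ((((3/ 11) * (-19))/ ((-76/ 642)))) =30855/ 746006996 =0.00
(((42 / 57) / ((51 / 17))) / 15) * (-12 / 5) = -56 / 1425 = -0.04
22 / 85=0.26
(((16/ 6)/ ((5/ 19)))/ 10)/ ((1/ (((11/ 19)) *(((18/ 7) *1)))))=264/ 175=1.51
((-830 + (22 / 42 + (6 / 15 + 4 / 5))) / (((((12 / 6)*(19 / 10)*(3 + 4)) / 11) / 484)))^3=-4556115892963748.61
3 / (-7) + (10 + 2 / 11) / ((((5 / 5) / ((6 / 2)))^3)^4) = 416649711 / 77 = 5411035.21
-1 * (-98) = 98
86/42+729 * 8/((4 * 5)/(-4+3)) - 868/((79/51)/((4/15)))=-3641341/8295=-438.98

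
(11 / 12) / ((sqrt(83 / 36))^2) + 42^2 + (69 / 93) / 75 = 340486534 / 192975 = 1764.41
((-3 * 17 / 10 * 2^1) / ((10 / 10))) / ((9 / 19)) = -323 / 15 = -21.53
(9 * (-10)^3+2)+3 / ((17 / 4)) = -152954 / 17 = -8997.29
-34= -34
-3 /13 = -0.23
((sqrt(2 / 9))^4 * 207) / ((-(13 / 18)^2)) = -3312 / 169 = -19.60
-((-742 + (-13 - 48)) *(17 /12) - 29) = 13999 /12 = 1166.58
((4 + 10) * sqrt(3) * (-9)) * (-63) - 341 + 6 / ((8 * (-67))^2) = -48983965 / 143648 + 7938 * sqrt(3) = 13408.02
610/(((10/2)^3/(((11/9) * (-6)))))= -2684/75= -35.79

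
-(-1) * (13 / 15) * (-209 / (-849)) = 2717 / 12735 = 0.21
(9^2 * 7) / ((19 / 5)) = 2835 / 19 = 149.21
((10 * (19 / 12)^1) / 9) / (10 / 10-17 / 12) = -38 / 9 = -4.22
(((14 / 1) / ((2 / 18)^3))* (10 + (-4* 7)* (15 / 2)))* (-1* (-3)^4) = 165337200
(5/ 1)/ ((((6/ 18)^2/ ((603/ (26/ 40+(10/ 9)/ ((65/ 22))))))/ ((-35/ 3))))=-105826500/ 343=-308532.07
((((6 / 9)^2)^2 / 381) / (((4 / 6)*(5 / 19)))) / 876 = 0.00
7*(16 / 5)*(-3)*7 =-2352 / 5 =-470.40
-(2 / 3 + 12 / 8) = -13 / 6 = -2.17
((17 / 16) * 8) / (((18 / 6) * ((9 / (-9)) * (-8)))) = 17 / 48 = 0.35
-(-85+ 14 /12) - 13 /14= 1741 /21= 82.90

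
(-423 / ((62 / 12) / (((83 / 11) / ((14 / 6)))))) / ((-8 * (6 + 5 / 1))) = 315981 / 105028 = 3.01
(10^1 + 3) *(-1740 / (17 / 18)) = -23950.59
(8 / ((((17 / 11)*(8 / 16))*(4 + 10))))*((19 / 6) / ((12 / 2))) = 418 / 1071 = 0.39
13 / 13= 1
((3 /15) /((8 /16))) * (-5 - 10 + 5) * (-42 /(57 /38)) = 112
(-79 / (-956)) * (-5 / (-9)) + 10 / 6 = 14735 / 8604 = 1.71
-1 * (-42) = 42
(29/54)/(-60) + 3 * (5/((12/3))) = 12121/3240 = 3.74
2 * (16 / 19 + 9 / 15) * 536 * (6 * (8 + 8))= 14098944 / 95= 148409.94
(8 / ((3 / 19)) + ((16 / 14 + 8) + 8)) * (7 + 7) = 2848 / 3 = 949.33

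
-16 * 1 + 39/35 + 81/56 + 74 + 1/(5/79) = 21381/280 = 76.36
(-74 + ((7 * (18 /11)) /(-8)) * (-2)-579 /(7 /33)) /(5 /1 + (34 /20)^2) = -21565450 /60753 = -354.97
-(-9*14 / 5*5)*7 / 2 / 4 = 441 / 4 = 110.25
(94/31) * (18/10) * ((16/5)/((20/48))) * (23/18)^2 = 68.44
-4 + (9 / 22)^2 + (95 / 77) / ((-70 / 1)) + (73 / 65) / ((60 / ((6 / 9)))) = -266224891 / 69369300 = -3.84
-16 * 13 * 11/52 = -44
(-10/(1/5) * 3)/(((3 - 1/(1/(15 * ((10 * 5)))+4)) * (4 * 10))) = -15005/11004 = -1.36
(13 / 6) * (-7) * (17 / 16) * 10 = -7735 / 48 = -161.15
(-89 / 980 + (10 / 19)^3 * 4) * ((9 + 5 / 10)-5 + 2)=3.20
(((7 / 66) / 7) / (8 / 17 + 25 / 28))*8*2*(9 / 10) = 5712 / 35695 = 0.16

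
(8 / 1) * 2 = 16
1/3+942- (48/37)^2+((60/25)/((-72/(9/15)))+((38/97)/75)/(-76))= 940.63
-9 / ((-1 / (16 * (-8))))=-1152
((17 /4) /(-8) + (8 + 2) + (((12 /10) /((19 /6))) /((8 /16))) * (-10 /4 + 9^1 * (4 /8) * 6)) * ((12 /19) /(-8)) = -255699 /115520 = -2.21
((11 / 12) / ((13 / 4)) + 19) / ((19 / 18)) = 4512 / 247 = 18.27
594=594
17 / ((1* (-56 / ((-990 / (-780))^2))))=-18513 / 37856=-0.49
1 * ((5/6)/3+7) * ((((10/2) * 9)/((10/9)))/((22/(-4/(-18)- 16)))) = -9301/44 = -211.39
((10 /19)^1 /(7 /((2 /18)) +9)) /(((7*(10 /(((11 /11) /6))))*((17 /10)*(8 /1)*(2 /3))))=5 /2604672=0.00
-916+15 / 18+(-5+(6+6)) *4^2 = -4819 / 6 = -803.17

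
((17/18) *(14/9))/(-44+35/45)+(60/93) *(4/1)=276391/108531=2.55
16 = 16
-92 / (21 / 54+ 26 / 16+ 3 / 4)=-6624 / 199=-33.29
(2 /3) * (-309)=-206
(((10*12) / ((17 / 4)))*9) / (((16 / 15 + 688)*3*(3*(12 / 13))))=975 / 21964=0.04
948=948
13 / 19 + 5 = 108 / 19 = 5.68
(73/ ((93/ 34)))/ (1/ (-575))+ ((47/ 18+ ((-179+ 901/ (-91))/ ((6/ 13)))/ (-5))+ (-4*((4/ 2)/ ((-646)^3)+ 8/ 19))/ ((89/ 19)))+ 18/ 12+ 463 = -4561656065958830/ 308280614481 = -14797.09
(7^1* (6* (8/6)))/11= 56/11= 5.09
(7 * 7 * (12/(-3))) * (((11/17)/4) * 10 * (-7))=37730/17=2219.41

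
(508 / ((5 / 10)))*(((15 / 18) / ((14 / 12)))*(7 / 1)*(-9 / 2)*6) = -137160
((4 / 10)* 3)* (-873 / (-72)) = 14.55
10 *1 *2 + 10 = 30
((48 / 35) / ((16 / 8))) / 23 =24 / 805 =0.03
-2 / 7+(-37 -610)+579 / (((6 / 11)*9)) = -66697 / 126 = -529.34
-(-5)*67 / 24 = 335 / 24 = 13.96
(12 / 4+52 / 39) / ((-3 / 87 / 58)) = -21866 / 3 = -7288.67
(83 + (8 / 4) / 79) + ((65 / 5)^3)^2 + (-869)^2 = 440982189 / 79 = 5582053.03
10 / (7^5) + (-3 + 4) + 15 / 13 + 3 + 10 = 3311109 / 218491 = 15.15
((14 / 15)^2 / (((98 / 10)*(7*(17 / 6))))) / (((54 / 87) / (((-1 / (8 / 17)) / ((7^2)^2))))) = -29 / 4537890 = -0.00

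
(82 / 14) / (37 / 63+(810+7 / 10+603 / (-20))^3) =2952000 / 239680510576253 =0.00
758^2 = 574564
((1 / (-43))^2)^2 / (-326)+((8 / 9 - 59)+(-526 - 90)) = -6761848207451 / 10030762134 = -674.11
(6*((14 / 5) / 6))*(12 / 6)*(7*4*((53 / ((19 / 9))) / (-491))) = -373968 / 46645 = -8.02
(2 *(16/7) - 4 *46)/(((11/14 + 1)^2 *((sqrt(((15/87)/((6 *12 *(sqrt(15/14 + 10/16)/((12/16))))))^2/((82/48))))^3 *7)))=-18326617294848 *sqrt(81795)/765625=-6845884743.43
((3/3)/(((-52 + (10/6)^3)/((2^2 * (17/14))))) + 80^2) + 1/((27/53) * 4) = 6188688965/966924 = 6400.39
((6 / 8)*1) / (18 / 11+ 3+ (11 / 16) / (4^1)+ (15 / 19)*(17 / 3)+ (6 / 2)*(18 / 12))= 3344 / 61449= 0.05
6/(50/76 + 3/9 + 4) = 684/569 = 1.20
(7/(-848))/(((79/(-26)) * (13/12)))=21/8374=0.00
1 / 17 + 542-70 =8025 / 17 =472.06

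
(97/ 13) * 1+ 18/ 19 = 2077/ 247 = 8.41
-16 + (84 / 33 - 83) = -1061 / 11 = -96.45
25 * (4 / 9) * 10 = 1000 / 9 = 111.11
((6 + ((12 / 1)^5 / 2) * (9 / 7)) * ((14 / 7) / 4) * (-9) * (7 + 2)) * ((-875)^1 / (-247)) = -5668916625 / 247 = -22951079.45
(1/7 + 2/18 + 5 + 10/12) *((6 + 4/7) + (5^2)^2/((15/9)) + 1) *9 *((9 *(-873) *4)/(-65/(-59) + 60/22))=-20947750002036/121765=-172034246.31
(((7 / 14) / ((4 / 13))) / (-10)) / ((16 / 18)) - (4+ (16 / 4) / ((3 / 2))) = -13151 / 1920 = -6.85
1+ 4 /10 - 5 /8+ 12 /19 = 1069 /760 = 1.41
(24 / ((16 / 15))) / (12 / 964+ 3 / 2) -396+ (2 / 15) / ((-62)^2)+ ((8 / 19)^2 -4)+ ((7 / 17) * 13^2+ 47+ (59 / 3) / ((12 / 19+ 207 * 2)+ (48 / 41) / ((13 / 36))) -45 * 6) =-538.31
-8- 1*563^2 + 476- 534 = -317035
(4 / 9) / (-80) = -1 / 180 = -0.01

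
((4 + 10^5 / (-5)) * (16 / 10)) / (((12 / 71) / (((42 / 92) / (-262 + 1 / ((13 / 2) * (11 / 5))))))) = 329.93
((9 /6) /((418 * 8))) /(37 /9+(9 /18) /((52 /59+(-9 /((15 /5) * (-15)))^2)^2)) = 5540643 /58055488304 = 0.00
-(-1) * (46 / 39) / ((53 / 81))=1242 / 689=1.80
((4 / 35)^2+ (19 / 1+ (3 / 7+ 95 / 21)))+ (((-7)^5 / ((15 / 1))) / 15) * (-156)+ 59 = 14376378 / 1225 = 11735.82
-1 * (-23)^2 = -529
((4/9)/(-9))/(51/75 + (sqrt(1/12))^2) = -400/6183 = -0.06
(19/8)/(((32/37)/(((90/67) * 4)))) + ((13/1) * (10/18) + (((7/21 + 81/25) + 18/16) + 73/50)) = 2714531/96480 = 28.14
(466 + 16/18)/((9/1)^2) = 4202/729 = 5.76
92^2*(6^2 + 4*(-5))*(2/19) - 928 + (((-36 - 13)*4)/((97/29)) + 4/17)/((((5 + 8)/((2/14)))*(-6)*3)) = 113992323992/8553363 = 13327.19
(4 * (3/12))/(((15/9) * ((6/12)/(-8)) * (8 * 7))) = -6/35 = -0.17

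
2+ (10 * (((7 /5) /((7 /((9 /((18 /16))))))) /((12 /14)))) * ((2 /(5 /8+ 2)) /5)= 218 /45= 4.84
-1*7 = -7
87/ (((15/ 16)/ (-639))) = -296496/ 5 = -59299.20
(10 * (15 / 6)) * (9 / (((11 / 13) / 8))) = 23400 / 11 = 2127.27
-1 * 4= -4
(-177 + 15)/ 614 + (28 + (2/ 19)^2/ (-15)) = 46107497/ 1662405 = 27.74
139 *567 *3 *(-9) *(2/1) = -4255902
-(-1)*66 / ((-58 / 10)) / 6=-55 / 29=-1.90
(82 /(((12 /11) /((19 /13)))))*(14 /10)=59983 /390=153.80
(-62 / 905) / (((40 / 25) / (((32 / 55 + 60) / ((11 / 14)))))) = -361522 / 109505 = -3.30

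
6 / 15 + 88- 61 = 137 / 5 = 27.40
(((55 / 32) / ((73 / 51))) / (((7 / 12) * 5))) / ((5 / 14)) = 1683 / 1460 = 1.15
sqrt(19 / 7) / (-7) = -sqrt(133) / 49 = -0.24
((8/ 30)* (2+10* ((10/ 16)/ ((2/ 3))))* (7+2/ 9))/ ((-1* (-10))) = 1183/ 540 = 2.19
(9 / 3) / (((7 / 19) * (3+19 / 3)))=171 / 196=0.87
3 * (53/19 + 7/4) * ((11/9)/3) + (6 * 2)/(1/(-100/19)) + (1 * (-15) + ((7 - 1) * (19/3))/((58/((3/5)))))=-2387479/33060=-72.22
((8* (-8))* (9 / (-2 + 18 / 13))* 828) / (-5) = -775008 / 5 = -155001.60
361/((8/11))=496.38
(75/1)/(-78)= -25/26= -0.96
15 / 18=5 / 6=0.83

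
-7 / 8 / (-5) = 7 / 40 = 0.18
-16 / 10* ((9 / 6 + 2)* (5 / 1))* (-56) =1568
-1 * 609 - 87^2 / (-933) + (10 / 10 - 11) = -189986 / 311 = -610.89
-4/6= -2/3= -0.67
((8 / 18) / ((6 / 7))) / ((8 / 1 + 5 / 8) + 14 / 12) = 112 / 2115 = 0.05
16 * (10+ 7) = 272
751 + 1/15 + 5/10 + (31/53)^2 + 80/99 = 2093237849/2780910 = 752.72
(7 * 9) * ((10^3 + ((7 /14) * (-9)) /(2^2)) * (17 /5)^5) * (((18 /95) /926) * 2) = 6433225821729 /549812500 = 11700.76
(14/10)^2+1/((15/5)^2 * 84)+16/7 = 4.25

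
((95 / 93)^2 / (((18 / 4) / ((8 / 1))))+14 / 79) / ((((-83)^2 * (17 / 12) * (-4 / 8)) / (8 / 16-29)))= 0.01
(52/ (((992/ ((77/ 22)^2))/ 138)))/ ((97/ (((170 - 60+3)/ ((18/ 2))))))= 1655563/ 144336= 11.47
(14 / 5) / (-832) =-7 / 2080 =-0.00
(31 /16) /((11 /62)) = 961 /88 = 10.92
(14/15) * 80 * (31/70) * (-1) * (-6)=992/5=198.40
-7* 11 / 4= -77 / 4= -19.25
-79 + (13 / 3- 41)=-115.67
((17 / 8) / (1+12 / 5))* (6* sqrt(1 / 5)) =3* sqrt(5) / 4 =1.68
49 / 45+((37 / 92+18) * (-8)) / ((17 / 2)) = -285581 / 17595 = -16.23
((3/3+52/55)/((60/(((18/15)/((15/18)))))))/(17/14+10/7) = 4494/254375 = 0.02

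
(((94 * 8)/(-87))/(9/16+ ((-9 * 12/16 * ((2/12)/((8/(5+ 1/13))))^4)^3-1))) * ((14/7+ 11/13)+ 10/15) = 812035659252759363542006628352/11700343469415543191944387551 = 69.40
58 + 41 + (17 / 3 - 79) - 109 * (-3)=1058 / 3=352.67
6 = 6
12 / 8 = 1.50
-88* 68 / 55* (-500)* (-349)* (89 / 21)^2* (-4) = 601539750400 / 441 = 1364035715.19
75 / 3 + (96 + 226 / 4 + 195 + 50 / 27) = 20215 / 54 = 374.35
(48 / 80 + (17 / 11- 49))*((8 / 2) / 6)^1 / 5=-6.25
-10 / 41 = -0.24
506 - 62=444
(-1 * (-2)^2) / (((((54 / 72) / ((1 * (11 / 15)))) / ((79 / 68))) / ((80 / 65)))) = -55616 / 9945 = -5.59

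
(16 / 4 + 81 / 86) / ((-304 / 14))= -2975 / 13072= -0.23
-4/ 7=-0.57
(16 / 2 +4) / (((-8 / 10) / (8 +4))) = -180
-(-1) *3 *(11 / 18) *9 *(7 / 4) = 231 / 8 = 28.88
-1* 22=-22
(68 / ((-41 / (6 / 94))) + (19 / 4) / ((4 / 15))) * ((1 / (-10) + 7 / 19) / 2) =27842481 / 11716160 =2.38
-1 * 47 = -47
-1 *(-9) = 9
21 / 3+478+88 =573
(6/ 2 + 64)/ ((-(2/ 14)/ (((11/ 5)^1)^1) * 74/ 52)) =-134134/ 185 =-725.05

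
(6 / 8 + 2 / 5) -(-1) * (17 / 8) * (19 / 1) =1661 / 40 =41.52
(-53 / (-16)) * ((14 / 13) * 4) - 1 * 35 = -20.73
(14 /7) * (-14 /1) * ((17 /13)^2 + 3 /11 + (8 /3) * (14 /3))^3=-393797246774259104 /4683447945891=-84082.76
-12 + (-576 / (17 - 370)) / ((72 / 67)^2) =-33635 / 3177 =-10.59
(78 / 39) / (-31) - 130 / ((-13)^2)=-336 / 403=-0.83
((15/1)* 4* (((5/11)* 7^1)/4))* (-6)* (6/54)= -31.82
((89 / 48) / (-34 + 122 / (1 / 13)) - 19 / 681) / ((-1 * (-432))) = -150535 / 2435125248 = -0.00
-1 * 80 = -80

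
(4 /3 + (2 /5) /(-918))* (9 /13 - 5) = -171304 /29835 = -5.74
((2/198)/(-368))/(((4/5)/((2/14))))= -5/1020096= -0.00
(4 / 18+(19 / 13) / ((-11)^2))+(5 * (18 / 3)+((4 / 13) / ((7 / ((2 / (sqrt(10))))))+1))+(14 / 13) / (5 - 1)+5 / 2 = 4 * sqrt(10) / 455+481388 / 14157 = 34.03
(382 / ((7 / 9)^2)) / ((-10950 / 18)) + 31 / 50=-14953 / 35770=-0.42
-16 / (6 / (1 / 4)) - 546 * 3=-1638.67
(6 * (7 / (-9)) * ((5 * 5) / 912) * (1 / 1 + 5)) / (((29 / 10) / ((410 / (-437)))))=179375 / 722361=0.25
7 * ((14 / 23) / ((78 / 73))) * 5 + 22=37619 / 897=41.94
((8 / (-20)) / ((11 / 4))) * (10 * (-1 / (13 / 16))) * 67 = 119.94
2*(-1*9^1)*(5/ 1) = -90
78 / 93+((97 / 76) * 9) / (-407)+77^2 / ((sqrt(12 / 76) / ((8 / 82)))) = 777169 / 958892+23716 * sqrt(57) / 123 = 1456.52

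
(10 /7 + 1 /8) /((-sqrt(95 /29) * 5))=-87 * sqrt(2755) /26600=-0.17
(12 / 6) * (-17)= -34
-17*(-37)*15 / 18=3145 / 6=524.17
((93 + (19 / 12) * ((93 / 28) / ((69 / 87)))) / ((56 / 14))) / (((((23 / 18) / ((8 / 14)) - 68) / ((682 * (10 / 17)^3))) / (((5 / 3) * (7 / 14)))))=-1930528875 / 44062963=-43.81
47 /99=0.47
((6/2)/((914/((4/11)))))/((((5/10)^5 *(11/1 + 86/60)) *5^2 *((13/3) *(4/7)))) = 6048/121879615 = 0.00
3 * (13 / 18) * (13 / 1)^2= 2197 / 6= 366.17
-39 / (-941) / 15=0.00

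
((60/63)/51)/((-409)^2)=20/179157951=0.00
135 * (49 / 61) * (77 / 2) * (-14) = -3565485 / 61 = -58450.57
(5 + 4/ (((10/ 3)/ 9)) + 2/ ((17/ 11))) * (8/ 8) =1453/ 85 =17.09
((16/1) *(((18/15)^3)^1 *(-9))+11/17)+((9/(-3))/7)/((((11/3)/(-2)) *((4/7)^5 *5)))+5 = -2901253551/11968000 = -242.42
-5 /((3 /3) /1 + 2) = -5 /3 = -1.67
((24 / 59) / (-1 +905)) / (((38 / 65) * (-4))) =-195 / 1013384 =-0.00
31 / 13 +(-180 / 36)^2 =356 / 13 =27.38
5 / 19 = 0.26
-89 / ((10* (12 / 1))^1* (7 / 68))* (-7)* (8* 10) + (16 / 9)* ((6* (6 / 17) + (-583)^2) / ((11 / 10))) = 931294184 / 1683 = 553353.64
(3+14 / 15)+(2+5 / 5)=104 / 15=6.93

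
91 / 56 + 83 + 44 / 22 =693 / 8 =86.62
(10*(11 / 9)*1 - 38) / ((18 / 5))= -580 / 81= -7.16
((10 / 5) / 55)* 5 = 2 / 11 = 0.18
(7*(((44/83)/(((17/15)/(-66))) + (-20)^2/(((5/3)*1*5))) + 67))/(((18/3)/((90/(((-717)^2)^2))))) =4154675/124303220796177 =0.00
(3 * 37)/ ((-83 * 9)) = -37/ 249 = -0.15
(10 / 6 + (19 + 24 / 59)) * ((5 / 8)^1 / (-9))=-9325 / 6372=-1.46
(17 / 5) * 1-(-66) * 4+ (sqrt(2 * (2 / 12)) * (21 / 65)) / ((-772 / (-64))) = 112 * sqrt(3) / 12545+ 1337 / 5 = 267.42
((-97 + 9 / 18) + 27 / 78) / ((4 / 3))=-1875 / 26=-72.12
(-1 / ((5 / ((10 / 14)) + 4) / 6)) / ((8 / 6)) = -9 / 22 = -0.41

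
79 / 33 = 2.39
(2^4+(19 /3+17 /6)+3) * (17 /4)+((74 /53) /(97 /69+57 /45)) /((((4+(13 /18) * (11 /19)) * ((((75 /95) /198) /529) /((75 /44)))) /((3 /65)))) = 15595639074907 /11518498056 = 1353.96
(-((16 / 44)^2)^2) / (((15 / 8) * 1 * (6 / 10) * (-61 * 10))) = 1024 / 40189545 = 0.00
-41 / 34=-1.21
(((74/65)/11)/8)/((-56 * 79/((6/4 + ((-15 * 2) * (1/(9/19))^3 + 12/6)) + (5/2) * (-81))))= 4327039/3074591520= 0.00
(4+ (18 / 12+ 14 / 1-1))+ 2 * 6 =30.50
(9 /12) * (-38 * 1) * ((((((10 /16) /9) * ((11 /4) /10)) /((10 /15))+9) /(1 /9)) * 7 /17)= -4149999 /4352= -953.58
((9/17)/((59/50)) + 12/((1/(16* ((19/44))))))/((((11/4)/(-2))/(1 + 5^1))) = -44144928/121363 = -363.74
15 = 15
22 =22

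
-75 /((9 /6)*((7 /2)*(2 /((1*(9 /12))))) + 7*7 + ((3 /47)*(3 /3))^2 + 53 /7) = -1159725 /1091309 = -1.06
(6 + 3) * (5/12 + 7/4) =39/2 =19.50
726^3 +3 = 382657179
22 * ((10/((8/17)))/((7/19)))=17765/14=1268.93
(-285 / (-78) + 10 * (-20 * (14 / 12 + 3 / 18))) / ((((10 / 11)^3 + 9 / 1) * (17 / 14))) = -191138255 / 8605077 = -22.21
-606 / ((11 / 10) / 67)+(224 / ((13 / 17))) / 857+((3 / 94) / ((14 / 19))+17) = -5950081146133 / 161277116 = -36893.52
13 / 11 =1.18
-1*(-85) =85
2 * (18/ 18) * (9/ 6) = 3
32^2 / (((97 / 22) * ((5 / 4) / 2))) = 180224 / 485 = 371.60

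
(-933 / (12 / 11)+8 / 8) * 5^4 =-2135625 / 4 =-533906.25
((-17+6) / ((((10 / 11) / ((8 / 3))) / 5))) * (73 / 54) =-17666 / 81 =-218.10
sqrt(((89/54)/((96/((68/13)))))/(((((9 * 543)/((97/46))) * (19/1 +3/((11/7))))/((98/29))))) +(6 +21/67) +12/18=7 * sqrt(3304795017810)/5085021240 +1403/201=6.98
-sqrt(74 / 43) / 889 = -sqrt(3182) / 38227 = -0.00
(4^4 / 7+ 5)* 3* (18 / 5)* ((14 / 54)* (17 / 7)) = 9894 / 35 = 282.69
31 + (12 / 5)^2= 919 / 25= 36.76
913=913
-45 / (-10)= 9 / 2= 4.50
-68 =-68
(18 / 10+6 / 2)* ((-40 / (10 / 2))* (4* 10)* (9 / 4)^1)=-3456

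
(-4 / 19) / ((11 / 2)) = -8 / 209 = -0.04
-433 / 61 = -7.10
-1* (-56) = 56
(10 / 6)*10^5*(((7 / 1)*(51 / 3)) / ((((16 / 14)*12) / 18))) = 26031250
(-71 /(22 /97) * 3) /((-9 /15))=34435 /22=1565.23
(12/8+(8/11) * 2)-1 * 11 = -177/22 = -8.05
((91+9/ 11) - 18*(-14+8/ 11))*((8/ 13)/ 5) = 29104/ 715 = 40.70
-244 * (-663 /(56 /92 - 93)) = -218868 /125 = -1750.94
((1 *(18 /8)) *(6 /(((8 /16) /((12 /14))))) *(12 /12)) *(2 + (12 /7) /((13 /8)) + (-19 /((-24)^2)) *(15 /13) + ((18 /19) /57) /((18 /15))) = 516132837 /7358624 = 70.14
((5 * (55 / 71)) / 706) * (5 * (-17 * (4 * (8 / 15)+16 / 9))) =-411400 / 225567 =-1.82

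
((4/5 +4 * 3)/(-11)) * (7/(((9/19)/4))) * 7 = -238336/495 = -481.49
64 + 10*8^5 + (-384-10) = 327350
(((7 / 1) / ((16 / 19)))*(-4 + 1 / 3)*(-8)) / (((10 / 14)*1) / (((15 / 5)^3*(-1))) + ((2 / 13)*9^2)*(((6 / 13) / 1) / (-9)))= -15576561 / 42514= -366.39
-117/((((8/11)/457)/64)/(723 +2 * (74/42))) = -23929444968/7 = -3418492138.29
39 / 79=0.49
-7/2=-3.50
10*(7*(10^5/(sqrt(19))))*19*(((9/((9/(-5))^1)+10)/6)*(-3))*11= -192500000*sqrt(19)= -839088046.63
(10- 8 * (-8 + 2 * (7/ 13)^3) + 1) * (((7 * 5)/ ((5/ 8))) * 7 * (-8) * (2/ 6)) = -499524032/ 6591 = -75788.81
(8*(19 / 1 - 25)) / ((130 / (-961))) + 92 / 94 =1086998 / 3055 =355.81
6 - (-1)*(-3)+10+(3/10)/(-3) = 129/10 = 12.90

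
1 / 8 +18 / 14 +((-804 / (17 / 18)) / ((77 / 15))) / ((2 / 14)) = -12141707 / 10472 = -1159.44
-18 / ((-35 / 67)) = 1206 / 35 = 34.46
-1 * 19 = -19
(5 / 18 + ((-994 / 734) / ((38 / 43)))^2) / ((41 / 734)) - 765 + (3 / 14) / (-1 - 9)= -4914250370279 / 6844278420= -718.01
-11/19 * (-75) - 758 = -13577/19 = -714.58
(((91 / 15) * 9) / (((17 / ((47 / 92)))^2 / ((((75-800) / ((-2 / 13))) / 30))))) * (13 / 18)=985194119 / 176118912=5.59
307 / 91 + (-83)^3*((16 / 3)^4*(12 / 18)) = -6820019100823 / 22113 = -308416727.75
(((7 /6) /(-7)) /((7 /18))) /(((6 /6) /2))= -6 /7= -0.86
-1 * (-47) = 47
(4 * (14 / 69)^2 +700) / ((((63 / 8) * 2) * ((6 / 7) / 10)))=66669680 / 128547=518.64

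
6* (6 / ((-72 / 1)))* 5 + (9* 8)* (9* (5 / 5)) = 1291 / 2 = 645.50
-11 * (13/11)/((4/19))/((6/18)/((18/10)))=-6669/20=-333.45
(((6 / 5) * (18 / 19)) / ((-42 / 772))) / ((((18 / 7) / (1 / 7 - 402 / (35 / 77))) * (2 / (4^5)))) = 3679105.42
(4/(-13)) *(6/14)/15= -4/455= -0.01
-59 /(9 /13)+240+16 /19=26611 /171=155.62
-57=-57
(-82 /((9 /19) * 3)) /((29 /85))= -132430 /783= -169.13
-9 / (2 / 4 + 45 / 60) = -36 / 5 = -7.20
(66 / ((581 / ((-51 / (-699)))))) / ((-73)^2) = 1122 / 721402717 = 0.00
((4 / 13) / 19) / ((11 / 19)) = 4 / 143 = 0.03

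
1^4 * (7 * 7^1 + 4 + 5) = 58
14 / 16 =7 / 8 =0.88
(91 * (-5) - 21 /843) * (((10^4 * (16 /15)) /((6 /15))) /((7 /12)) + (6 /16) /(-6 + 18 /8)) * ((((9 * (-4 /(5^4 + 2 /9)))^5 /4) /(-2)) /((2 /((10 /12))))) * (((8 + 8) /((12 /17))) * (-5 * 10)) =72464457440890353542400 /93248525731688390051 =777.11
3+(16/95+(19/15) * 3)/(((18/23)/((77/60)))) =975467/102600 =9.51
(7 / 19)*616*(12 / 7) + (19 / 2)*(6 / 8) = 60219 / 152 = 396.18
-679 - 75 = -754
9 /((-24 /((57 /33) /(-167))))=0.00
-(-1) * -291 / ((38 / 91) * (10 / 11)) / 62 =-291291 / 23560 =-12.36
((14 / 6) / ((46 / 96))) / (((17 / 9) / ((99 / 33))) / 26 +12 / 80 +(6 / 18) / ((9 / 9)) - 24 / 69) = 786240 / 25789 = 30.49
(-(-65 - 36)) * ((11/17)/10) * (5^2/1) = 5555/34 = 163.38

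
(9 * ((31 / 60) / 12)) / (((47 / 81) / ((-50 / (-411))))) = 4185 / 51512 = 0.08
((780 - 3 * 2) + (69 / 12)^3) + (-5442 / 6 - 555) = -31865 / 64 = -497.89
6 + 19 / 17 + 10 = 291 / 17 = 17.12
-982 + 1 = -981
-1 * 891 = -891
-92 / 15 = -6.13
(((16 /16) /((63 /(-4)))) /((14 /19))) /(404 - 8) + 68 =5937605 /87318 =68.00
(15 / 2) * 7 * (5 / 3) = 175 / 2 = 87.50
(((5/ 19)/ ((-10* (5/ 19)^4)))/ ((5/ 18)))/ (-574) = 61731/ 1793750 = 0.03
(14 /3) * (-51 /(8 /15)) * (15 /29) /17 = -1575 /116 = -13.58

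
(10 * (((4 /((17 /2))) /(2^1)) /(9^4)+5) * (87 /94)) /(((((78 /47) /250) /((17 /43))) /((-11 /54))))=-561.42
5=5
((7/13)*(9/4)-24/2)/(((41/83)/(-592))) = 6891324/533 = 12929.31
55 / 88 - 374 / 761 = 813 / 6088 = 0.13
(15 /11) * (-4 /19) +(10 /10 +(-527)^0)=358 /209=1.71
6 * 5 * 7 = 210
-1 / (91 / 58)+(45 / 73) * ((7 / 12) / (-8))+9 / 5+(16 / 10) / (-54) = 31224859 / 28697760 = 1.09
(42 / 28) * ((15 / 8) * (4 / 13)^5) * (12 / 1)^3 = 4976640 / 371293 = 13.40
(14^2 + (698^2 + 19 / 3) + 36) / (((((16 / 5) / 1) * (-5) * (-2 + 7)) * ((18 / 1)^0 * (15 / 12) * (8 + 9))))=-1462327 / 5100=-286.73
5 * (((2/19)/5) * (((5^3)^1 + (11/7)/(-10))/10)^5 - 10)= 50889469989406007699/1596665000000000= 31872.35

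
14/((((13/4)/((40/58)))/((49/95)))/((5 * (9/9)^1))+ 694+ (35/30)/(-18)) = 1481760/73639501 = 0.02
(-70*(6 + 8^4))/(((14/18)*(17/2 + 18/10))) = -3691800/103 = -35842.72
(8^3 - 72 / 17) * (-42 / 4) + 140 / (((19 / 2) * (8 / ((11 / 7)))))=-1721149 / 323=-5328.63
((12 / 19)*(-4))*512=-1293.47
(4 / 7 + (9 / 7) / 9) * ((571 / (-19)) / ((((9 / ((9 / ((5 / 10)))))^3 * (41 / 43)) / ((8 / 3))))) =-7856960 / 16359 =-480.28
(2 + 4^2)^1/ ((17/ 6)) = 108/ 17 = 6.35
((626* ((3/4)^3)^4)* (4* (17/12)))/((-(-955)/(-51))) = -48072558537/8011120640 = -6.00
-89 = -89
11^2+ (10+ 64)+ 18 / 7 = 1383 / 7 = 197.57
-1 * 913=-913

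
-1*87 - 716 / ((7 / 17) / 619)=-1076439.57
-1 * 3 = -3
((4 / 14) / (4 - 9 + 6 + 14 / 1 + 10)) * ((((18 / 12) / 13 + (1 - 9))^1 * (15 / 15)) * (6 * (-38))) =9348 / 455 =20.55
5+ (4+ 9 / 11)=108 / 11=9.82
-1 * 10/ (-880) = 1/ 88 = 0.01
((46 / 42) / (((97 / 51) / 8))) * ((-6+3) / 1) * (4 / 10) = -18768 / 3395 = -5.53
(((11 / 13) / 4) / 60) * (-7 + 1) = -11 / 520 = -0.02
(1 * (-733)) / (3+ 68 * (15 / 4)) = -733 / 258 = -2.84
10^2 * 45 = 4500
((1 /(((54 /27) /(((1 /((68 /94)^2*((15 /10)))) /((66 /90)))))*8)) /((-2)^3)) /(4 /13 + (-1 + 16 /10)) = -717925 /48015616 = -0.01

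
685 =685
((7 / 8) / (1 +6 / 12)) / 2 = 0.29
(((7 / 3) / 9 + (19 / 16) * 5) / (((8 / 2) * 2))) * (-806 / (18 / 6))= -1078831 / 5184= -208.11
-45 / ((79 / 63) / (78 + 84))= -459270 / 79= -5813.54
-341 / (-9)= 341 / 9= 37.89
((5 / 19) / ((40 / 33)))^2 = 1089 / 23104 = 0.05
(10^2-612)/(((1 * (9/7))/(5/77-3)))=115712/99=1168.81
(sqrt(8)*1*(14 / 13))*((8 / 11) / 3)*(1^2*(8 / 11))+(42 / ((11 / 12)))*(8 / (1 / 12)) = 1792*sqrt(2) / 4719+48384 / 11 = 4399.08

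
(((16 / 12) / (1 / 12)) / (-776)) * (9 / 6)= -3 / 97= -0.03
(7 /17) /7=0.06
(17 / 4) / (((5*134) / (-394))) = -3349 / 1340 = -2.50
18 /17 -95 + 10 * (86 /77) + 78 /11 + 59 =-21836 /1309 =-16.68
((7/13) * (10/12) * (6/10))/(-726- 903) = -7/42354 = -0.00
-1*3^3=-27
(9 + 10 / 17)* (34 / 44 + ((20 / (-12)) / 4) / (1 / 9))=-21353 / 748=-28.55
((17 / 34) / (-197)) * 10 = -5 / 197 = -0.03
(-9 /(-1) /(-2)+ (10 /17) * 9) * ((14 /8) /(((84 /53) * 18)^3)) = 148877 /2487324672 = 0.00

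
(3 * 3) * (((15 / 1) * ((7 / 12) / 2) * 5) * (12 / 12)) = 1575 / 8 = 196.88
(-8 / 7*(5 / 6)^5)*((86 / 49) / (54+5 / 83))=-11153125 / 747973926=-0.01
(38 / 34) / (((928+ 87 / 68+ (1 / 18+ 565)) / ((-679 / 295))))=-464436 / 269787235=-0.00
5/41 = 0.12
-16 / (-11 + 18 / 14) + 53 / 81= 3169 / 1377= 2.30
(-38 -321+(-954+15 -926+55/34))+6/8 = -151071/68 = -2221.63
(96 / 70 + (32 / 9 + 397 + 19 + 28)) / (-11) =-141412 / 3465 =-40.81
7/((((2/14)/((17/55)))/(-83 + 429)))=5240.33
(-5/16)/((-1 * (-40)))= -1/128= -0.01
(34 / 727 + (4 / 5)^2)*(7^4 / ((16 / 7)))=104892487 / 145400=721.41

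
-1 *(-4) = 4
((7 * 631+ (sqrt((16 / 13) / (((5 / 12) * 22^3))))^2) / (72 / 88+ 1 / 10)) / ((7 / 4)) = 2748.91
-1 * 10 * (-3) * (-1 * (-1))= 30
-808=-808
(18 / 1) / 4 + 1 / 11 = 101 / 22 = 4.59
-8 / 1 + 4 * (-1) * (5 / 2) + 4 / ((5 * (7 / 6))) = -606 / 35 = -17.31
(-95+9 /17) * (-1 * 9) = 14454 /17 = 850.24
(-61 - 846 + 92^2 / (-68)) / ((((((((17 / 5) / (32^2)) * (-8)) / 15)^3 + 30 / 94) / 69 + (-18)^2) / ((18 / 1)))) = -129372176056320000000 / 2257681837494296359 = -57.30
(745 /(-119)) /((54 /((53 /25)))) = -7897 /32130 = -0.25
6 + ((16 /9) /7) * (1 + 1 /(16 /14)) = 136 /21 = 6.48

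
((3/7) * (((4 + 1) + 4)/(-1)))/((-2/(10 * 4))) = 77.14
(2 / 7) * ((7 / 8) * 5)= 5 / 4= 1.25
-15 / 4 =-3.75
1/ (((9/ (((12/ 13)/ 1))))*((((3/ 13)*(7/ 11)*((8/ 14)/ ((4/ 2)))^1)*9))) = 22/ 81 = 0.27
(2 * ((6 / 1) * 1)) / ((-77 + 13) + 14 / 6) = -36 / 185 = -0.19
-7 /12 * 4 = -7 /3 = -2.33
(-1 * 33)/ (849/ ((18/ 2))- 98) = 9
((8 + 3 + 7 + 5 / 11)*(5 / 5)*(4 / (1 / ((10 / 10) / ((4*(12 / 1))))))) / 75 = 203 / 9900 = 0.02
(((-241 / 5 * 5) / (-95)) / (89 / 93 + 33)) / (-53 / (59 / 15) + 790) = 0.00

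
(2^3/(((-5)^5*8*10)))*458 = -229/15625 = -0.01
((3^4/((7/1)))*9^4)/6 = 177147/14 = 12653.36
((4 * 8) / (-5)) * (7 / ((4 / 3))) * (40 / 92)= -336 / 23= -14.61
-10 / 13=-0.77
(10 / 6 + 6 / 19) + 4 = 341 / 57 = 5.98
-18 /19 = -0.95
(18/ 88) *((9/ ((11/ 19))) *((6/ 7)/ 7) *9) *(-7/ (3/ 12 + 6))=-83106/ 21175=-3.92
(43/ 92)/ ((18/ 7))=0.18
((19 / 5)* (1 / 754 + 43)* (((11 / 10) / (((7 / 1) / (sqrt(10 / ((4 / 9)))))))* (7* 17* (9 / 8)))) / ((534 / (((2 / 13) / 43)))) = 1036790271* sqrt(10) / 30009803200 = 0.11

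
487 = 487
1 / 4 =0.25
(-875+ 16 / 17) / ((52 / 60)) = -1008.53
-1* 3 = -3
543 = 543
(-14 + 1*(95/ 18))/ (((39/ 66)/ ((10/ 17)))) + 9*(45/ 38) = 149285/ 75582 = 1.98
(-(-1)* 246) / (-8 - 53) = -246 / 61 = -4.03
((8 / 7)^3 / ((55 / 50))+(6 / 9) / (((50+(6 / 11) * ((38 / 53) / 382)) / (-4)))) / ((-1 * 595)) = -0.00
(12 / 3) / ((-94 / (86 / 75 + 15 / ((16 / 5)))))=-7001 / 28200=-0.25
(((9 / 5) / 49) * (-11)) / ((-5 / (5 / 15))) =33 / 1225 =0.03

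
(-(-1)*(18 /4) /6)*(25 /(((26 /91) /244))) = 32025 /2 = 16012.50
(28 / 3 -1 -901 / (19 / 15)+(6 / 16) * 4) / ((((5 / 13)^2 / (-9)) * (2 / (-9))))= -364898547 / 1900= -192051.87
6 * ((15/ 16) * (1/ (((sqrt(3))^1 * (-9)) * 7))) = -5 * sqrt(3)/ 168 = -0.05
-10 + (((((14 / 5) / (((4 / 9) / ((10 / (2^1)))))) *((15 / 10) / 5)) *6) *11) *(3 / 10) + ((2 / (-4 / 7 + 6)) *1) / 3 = 1010227 / 5700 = 177.23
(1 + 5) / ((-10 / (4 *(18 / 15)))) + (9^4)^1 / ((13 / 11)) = 1803339 / 325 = 5548.74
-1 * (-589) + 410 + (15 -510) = 504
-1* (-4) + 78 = 82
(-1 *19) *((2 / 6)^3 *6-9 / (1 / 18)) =27664 / 9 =3073.78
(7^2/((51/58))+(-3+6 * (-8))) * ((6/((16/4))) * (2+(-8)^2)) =467.82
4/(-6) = -2/3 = -0.67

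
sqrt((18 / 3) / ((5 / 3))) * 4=12 * sqrt(10) / 5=7.59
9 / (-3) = -3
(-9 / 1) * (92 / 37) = -828 / 37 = -22.38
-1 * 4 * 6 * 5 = -120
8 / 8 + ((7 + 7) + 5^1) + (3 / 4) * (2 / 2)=20.75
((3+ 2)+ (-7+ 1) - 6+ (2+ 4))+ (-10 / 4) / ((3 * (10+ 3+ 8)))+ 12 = 1381 / 126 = 10.96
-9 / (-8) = 9 / 8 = 1.12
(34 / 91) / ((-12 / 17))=-289 / 546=-0.53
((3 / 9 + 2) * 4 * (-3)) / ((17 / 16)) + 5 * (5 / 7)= -2711 / 119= -22.78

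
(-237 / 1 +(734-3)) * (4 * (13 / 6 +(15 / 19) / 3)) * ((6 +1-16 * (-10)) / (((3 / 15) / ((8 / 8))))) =12027340 / 3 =4009113.33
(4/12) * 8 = 8/3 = 2.67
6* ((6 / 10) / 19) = 18 / 95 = 0.19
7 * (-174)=-1218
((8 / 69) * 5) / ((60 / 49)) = 98 / 207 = 0.47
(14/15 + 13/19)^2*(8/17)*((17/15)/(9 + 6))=1700168/18275625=0.09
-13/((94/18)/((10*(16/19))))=-18720/893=-20.96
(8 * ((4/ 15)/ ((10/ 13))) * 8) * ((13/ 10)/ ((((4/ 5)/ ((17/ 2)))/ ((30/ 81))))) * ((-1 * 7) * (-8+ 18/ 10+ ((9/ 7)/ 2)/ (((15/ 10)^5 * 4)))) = 268407152/ 54675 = 4909.14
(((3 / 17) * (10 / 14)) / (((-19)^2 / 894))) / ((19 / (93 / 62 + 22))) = 315135 / 816221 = 0.39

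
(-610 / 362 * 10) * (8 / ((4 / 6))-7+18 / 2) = -42700 / 181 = -235.91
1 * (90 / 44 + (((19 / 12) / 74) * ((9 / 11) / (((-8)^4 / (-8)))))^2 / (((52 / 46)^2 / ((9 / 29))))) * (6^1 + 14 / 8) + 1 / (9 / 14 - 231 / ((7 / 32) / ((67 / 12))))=285127064961208733698049 / 17986702652778521559040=15.85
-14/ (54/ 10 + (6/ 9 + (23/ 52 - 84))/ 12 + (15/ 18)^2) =43680/ 2537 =17.22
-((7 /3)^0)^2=-1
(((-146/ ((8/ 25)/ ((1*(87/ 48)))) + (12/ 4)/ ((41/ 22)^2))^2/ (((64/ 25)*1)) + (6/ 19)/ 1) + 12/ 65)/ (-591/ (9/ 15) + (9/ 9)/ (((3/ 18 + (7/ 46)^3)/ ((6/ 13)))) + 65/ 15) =-36358724067373559719150617/ 133386692961360887152640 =-272.58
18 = 18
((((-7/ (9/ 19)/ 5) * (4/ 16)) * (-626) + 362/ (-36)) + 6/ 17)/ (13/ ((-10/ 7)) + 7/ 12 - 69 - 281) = -1385696/ 1097061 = -1.26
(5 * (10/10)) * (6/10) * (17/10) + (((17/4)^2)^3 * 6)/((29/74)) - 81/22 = 147362175033/1633280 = 90224.69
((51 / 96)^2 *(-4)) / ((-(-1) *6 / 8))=-289 / 192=-1.51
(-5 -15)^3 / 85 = -1600 / 17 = -94.12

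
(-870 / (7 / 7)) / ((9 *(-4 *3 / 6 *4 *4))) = 145 / 48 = 3.02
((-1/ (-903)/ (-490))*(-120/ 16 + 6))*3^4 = 0.00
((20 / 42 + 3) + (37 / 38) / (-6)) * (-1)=-1763 / 532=-3.31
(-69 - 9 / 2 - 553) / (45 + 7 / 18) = -11277 / 817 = -13.80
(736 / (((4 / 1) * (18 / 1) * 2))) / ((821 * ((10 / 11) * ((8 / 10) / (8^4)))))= 259072 / 7389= 35.06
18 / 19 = 0.95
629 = 629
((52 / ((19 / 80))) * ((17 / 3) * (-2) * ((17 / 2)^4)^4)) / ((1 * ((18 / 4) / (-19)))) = 53770617022611889671505 / 6912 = 7779313805354729408.49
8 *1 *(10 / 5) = 16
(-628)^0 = 1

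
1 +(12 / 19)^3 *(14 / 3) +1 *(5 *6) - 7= 172680 / 6859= 25.18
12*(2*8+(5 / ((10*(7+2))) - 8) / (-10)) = 3023 / 15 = 201.53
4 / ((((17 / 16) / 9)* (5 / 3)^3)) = 15552 / 2125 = 7.32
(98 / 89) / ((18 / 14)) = 686 / 801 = 0.86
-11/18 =-0.61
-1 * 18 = -18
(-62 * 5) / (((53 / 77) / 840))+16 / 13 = -260659552 / 689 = -378315.75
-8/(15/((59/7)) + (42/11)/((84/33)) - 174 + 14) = 944/18493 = 0.05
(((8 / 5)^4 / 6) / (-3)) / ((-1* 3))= 2048 / 16875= 0.12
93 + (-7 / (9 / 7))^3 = -49852 / 729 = -68.38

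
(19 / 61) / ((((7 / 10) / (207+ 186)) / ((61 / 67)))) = 159.21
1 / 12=0.08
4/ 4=1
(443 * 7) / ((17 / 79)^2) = 19353341 / 289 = 66966.58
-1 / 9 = -0.11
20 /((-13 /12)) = -240 /13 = -18.46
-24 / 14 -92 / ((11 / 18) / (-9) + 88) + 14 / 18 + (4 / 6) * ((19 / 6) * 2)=2.24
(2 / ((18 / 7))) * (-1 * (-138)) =322 / 3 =107.33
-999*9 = -8991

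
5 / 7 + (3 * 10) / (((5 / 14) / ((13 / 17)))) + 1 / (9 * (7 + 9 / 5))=3061279 / 47124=64.96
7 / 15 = 0.47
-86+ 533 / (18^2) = -27331 / 324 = -84.35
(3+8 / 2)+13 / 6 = 55 / 6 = 9.17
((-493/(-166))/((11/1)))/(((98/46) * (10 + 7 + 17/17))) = 11339/1610532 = 0.01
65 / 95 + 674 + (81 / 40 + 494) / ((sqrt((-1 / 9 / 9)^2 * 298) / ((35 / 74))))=12819 / 19 + 11249847 * sqrt(298) / 176416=1775.51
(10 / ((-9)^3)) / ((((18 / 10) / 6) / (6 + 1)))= -700 / 2187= -0.32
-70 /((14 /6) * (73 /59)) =-1770 /73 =-24.25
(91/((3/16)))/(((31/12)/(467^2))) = 1270150336/31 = 40972591.48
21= 21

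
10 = 10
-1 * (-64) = 64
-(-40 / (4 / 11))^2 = -12100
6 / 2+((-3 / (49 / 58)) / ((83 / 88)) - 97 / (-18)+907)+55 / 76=2537994199 / 2781828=912.35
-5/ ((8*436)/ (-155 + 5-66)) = 135/ 436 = 0.31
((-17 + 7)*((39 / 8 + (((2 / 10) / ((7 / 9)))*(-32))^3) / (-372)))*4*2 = -63143617 / 531650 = -118.77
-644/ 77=-92/ 11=-8.36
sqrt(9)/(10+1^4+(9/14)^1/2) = 84/317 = 0.26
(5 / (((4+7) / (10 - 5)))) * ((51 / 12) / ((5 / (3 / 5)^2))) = 153 / 220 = 0.70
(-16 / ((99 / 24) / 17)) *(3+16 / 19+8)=-163200 / 209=-780.86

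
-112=-112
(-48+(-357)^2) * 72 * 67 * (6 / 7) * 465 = 1714684962960 / 7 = 244954994708.57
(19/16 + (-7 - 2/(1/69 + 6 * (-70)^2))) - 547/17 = -20961571669/551779472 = -37.99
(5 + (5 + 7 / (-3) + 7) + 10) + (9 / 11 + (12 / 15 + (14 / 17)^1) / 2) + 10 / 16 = 604121 / 22440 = 26.92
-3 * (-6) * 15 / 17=270 / 17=15.88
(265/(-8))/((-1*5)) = 53/8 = 6.62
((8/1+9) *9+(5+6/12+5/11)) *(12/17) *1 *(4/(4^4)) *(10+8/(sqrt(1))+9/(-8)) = 1416285/47872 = 29.58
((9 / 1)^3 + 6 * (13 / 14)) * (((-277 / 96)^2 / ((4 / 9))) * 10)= 986351295 / 7168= 137604.81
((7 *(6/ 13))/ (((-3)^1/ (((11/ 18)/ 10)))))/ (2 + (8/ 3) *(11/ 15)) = -77/ 4628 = -0.02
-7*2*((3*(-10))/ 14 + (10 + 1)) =-124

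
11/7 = 1.57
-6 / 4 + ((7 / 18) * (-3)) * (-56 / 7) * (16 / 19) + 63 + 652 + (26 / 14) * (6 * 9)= 655673 / 798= 821.65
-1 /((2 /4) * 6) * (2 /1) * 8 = -16 /3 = -5.33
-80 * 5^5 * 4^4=-64000000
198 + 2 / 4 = 397 / 2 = 198.50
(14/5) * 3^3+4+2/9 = 3592/45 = 79.82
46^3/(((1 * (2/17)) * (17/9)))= 438012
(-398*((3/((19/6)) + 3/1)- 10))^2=2094892900/361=5803027.42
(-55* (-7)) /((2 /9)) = 3465 /2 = 1732.50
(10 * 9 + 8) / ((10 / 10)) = 98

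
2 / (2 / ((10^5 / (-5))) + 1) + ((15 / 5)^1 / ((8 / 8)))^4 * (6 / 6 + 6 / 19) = 108.58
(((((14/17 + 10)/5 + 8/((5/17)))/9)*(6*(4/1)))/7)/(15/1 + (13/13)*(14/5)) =6656/10591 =0.63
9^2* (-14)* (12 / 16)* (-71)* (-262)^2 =4145102262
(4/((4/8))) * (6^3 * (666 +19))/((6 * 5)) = 39456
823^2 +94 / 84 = 28447865 / 42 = 677330.12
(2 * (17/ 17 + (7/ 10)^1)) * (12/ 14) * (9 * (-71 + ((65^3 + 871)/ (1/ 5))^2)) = 248837165143146/ 5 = 49767433028629.20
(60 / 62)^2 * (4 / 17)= 3600 / 16337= 0.22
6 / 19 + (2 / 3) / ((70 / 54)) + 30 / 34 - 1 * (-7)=98494 / 11305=8.71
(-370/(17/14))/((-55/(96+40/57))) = 5710432/10659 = 535.74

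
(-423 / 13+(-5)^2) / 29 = -98 / 377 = -0.26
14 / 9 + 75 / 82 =2.47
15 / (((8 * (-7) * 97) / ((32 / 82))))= -30 / 27839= -0.00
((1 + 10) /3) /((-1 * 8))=-11 /24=-0.46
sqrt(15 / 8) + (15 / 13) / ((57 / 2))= 10 / 247 + sqrt(30) / 4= 1.41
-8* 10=-80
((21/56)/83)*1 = 3/664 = 0.00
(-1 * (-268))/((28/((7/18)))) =67/18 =3.72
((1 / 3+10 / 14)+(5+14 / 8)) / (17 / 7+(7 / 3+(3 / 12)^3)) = 10480 / 6421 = 1.63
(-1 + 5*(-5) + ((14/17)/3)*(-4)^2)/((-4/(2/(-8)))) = -551/408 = -1.35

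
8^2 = 64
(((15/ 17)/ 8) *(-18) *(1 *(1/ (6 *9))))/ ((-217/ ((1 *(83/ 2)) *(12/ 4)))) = 1245/ 59024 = 0.02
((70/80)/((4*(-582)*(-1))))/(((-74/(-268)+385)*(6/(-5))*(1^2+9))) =-469/5769007488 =-0.00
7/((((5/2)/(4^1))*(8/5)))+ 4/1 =11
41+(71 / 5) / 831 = 41.02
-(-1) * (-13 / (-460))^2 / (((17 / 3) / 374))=5577 / 105800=0.05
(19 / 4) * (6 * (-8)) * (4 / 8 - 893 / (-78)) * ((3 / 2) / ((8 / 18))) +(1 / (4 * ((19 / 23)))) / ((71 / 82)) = -322476983 / 35074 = -9194.19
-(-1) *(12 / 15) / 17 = 4 / 85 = 0.05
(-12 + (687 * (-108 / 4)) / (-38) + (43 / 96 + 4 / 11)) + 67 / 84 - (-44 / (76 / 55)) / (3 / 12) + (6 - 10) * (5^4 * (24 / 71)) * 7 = -929019781 / 174944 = -5310.38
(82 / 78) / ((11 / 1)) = 41 / 429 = 0.10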